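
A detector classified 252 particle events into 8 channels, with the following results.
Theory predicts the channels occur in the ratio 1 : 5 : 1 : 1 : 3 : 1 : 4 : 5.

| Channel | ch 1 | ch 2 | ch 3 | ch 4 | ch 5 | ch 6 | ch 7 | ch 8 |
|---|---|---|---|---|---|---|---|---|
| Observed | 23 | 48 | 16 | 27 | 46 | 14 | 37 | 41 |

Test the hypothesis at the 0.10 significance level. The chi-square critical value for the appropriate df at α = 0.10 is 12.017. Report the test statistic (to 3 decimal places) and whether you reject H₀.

Ratio total = 21. Expected counts: 252×1/21 = 12, 252×5/21 = 60, 252×1/21 = 12, 252×1/21 = 12, 252×3/21 = 36, 252×1/21 = 12, 252×4/21 = 48, 252×5/21 = 60.
χ² = (23−12)²/12 + (48−60)²/60 + (16−12)²/12 + (27−12)²/12 + (46−36)²/36 + (14−12)²/12 + (37−48)²/48 + (41−60)²/60
   = 10.0833 + 2.4000 + 1.3333 + 18.7500 + 2.7778 + 0.3333 + 2.5208 + 6.0167
Sum = 44.215
df = 7. Since 44.215 > 12.017, we reject H₀.

44.215; reject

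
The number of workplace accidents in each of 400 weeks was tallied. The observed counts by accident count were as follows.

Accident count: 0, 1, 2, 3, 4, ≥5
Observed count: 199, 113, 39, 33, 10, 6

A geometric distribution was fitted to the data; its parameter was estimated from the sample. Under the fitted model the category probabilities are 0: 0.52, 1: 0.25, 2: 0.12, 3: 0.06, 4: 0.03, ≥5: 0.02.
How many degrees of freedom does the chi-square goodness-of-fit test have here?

There are k = 6 categories and 1 parameter estimated from the data, so df = 6 − 1 − 1 = 4.

4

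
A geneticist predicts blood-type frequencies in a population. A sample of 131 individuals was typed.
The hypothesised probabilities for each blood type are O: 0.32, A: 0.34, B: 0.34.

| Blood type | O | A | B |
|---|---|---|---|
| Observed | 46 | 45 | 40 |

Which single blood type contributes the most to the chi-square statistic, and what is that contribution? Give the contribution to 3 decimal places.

B, 0.463

Expected counts E_i = n·p_i: 131×0.32 = 41.92, 131×0.34 = 44.54, 131×0.34 = 44.54.
cat         O        E   (O−E)²/E
O          46    41.92     0.3971
A          45    44.54     0.0048
B          40    44.54     0.4628
The largest term is for B: 0.463.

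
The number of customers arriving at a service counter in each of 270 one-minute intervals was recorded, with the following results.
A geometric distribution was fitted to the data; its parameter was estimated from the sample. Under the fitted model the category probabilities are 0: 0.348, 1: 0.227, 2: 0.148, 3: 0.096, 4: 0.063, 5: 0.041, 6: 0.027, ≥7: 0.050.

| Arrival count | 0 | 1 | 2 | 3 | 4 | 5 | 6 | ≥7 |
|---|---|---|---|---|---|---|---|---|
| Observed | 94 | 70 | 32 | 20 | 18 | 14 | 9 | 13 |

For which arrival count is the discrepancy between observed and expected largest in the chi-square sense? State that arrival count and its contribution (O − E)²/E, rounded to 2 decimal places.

Expected counts E_i = n·p_i: 270×0.348 = 93.96, 270×0.227 = 61.29, 270×0.148 = 39.96, 270×0.096 = 25.92, 270×0.063 = 17.01, 270×0.041 = 11.07, 270×0.027 = 7.29, 270×0.050 = 13.5.
cat         O        E   (O−E)²/E
0          94    93.96      0.000
1          70    61.29      1.238
2          32    39.96      1.586
3          20    25.92      1.352
4          18    17.01      0.058
5          14    11.07      0.776
6           9     7.29      0.401
≥7         13     13.5      0.019
The largest term is for 2: 1.59.

2, 1.59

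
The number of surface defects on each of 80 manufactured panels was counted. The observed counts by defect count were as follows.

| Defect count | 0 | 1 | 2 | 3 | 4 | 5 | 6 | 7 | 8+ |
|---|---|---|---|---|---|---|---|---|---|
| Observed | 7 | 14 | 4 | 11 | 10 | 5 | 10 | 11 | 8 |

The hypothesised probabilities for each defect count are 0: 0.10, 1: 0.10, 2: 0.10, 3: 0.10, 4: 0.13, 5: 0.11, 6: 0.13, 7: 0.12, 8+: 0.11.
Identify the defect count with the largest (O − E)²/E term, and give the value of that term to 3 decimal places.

1, 4.500

Expected counts E_i = n·p_i: 80×0.10 = 8, 80×0.10 = 8, 80×0.10 = 8, 80×0.10 = 8, 80×0.13 = 10.4, 80×0.11 = 8.8, 80×0.13 = 10.4, 80×0.12 = 9.6, 80×0.11 = 8.8.
cat         O        E   (O−E)²/E
0           7        8     0.1250
1          14        8     4.5000
2           4        8     2.0000
3          11        8     1.1250
4          10     10.4     0.0154
5           5      8.8     1.6409
6          10     10.4     0.0154
7          11      9.6     0.2042
8+          8      8.8     0.0727
The largest term is for 1: 4.500.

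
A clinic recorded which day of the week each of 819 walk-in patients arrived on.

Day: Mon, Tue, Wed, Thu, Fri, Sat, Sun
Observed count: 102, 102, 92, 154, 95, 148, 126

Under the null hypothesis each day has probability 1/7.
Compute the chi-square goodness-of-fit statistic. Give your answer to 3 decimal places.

33.932

Expected count for each of the 7 categories: 819/7 = 117.
Mon: (102 − 117)²/117 = 225/117 = 1.9231
Tue: (102 − 117)²/117 = 225/117 = 1.9231
Wed: (92 − 117)²/117 = 625/117 = 5.3419
Thu: (154 − 117)²/117 = 1369/117 = 11.7009
Fri: (95 − 117)²/117 = 484/117 = 4.1368
Sat: (148 − 117)²/117 = 961/117 = 8.2137
Sun: (126 − 117)²/117 = 81/117 = 0.6923
Sum = 33.932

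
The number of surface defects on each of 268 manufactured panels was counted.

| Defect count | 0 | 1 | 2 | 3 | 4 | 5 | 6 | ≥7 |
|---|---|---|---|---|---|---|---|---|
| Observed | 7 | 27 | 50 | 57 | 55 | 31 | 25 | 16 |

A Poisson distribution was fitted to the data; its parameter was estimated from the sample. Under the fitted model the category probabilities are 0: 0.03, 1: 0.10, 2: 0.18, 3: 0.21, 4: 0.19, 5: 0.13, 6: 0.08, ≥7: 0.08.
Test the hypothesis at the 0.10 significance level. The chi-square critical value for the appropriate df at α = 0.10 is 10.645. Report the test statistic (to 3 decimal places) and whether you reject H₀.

Expected counts E_i = n·p_i: 268×0.03 = 8.04, 268×0.10 = 26.8, 268×0.18 = 48.24, 268×0.21 = 56.28, 268×0.19 = 50.92, 268×0.13 = 34.84, 268×0.08 = 21.44, 268×0.08 = 21.44.
0: (7 − 8.04)²/8.04 = 1.0816/8.04 = 0.1345
1: (27 − 26.8)²/26.8 = 0.04/26.8 = 0.0015
2: (50 − 48.24)²/48.24 = 3.0976/48.24 = 0.0642
3: (57 − 56.28)²/56.28 = 0.5184/56.28 = 0.0092
4: (55 − 50.92)²/50.92 = 16.6464/50.92 = 0.3269
5: (31 − 34.84)²/34.84 = 14.7456/34.84 = 0.4232
6: (25 − 21.44)²/21.44 = 12.6736/21.44 = 0.5911
≥7: (16 − 21.44)²/21.44 = 29.5936/21.44 = 1.3803
Sum = 2.931
df = 6. Since 2.931 < 10.645, we do not reject H₀.

2.931; do not reject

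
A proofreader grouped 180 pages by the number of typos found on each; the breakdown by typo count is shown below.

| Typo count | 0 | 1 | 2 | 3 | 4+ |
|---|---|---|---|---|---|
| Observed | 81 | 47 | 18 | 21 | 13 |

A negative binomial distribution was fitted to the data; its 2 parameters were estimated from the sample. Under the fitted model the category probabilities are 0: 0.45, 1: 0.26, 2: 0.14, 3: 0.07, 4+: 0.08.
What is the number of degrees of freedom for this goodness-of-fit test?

2

There are k = 5 categories and 2 parameters estimated from the data, so df = 5 − 1 − 2 = 2.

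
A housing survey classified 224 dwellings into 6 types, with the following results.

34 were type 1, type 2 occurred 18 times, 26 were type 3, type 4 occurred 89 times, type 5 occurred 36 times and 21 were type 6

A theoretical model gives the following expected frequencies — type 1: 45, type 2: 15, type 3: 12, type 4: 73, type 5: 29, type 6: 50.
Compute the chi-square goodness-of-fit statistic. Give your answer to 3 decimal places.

cat         O        E   (O−E)²/E
type 1     34       45     2.6889
type 2     18       15     0.6000
type 3     26       12    16.3333
type 4     89       73     3.5068
type 5     36       29     1.6897
type 6     21       50    16.8200
Sum = 41.639

41.639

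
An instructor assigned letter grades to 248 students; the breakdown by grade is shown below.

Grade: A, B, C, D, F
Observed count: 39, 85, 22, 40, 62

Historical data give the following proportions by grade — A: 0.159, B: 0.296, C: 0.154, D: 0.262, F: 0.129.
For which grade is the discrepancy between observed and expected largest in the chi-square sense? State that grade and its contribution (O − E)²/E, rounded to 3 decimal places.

F, 28.147

Expected counts E_i = n·p_i: 248×0.159 = 39.432, 248×0.296 = 73.408, 248×0.154 = 38.192, 248×0.262 = 64.976, 248×0.129 = 31.992.
cat         O        E   (O−E)²/E
A          39   39.432     0.0047
B          85   73.408     1.8305
C          22   38.192     6.8648
D          40   64.976     9.6005
F          62   31.992    28.1470
The largest term is for F: 28.147.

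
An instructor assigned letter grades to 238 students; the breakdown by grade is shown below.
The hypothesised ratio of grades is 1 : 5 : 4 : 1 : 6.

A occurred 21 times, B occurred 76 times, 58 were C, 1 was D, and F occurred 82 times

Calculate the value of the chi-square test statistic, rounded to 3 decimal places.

Ratio total = 17. Expected counts: 238×1/17 = 14, 238×5/17 = 70, 238×4/17 = 56, 238×1/17 = 14, 238×6/17 = 84.
cat         O        E   (O−E)²/E
A          21       14     3.5000
B          76       70     0.5143
C          58       56     0.0714
D           1       14    12.0714
F          82       84     0.0476
Sum = 16.205

16.205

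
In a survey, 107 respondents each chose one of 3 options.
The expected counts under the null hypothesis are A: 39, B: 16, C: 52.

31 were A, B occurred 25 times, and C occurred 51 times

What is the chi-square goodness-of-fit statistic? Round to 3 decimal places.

A: (31 − 39)²/39 = 64/39 = 1.6410
B: (25 − 16)²/16 = 81/16 = 5.0625
C: (51 − 52)²/52 = 1/52 = 0.0192
Sum = 6.723

6.723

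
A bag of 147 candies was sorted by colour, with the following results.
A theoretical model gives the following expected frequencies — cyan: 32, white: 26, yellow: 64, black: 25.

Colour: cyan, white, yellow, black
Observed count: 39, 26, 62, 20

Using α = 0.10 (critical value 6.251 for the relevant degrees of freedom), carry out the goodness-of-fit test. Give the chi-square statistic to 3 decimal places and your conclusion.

2.594; do not reject

χ² = (39−32)²/32 + (26−26)²/26 + (62−64)²/64 + (20−25)²/25
   = 1.5313 + 0.0000 + 0.0625 + 1.0000
Sum = 2.594
df = 3. Since 2.594 < 6.251, we do not reject H₀.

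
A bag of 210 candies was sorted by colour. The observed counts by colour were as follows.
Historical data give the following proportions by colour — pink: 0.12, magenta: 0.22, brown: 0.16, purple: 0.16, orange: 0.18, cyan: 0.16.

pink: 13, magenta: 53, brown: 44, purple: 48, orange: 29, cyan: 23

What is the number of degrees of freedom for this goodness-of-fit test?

5

There are k = 6 categories and no parameters were estimated from the data, so df = 6 − 1 = 5.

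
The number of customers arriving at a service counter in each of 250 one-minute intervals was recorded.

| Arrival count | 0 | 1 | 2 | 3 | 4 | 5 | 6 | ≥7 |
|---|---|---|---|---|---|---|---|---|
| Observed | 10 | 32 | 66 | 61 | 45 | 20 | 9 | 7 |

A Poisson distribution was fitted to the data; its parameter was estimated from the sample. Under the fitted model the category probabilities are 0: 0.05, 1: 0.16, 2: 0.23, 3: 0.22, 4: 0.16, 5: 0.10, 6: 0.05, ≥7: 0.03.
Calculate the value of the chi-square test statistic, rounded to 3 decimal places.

Expected counts E_i = n·p_i: 250×0.05 = 12.5, 250×0.16 = 40, 250×0.23 = 57.5, 250×0.22 = 55, 250×0.16 = 40, 250×0.10 = 25, 250×0.05 = 12.5, 250×0.03 = 7.5.
χ² = (10−12.5)²/12.5 + (32−40)²/40 + (66−57.5)²/57.5 + (61−55)²/55 + (45−40)²/40 + (20−25)²/25 + (9−12.5)²/12.5 + (7−7.5)²/7.5
   = 0.5000 + 1.6000 + 1.2565 + 0.6545 + 0.6250 + 1.0000 + 0.9800 + 0.0333
Sum = 6.649

6.649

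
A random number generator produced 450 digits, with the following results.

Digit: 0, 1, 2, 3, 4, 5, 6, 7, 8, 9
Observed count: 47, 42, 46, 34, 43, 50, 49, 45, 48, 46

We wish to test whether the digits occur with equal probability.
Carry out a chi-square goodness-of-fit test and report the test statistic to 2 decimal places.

Expected count for each of the 10 categories: 450/10 = 45.
0: (47 − 45)²/45 = 4/45 = 0.089
1: (42 − 45)²/45 = 9/45 = 0.200
2: (46 − 45)²/45 = 1/45 = 0.022
3: (34 − 45)²/45 = 121/45 = 2.689
4: (43 − 45)²/45 = 4/45 = 0.089
5: (50 − 45)²/45 = 25/45 = 0.556
6: (49 − 45)²/45 = 16/45 = 0.356
7: (45 − 45)²/45 = 0/45 = 0.000
8: (48 − 45)²/45 = 9/45 = 0.200
9: (46 − 45)²/45 = 1/45 = 0.022
Sum = 4.22

4.22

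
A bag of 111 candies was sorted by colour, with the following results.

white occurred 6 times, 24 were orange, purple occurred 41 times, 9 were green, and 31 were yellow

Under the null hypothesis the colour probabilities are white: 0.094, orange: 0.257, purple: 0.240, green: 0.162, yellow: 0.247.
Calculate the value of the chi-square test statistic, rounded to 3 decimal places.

15.298

Expected counts E_i = n·p_i: 111×0.094 = 10.434, 111×0.257 = 28.527, 111×0.240 = 26.64, 111×0.162 = 17.982, 111×0.247 = 27.417.
cat         O        E   (O−E)²/E
white       6   10.434     1.8843
orange     24   28.527     0.7184
purple     41    26.64     7.7406
green       9   17.982     4.4865
yellow     31   27.417     0.4682
Sum = 15.298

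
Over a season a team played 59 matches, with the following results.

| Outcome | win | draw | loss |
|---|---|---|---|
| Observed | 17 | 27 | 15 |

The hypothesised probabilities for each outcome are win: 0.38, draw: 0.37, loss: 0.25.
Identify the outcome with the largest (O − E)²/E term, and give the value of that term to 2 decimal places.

Expected counts E_i = n·p_i: 59×0.38 = 22.42, 59×0.37 = 21.83, 59×0.25 = 14.75.
χ² = (17−22.42)²/22.42 + (27−21.83)²/21.83 + (15−14.75)²/14.75
   = 1.310 + 1.224 + 0.004
The largest term is for win: 1.31.

win, 1.31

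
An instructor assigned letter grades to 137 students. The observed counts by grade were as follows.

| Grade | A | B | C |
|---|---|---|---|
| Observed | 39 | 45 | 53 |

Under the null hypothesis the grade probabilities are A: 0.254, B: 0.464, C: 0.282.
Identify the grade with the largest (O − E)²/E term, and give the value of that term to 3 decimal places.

B, 5.424

Expected counts E_i = n·p_i: 137×0.254 = 34.798, 137×0.464 = 63.568, 137×0.282 = 38.634.
A: (39 − 34.798)²/34.798 = 17.656804/34.798 = 0.5074
B: (45 − 63.568)²/63.568 = 344.770624/63.568 = 5.4237
C: (53 − 38.634)²/38.634 = 206.381956/38.634 = 5.3420
The largest term is for B: 5.424.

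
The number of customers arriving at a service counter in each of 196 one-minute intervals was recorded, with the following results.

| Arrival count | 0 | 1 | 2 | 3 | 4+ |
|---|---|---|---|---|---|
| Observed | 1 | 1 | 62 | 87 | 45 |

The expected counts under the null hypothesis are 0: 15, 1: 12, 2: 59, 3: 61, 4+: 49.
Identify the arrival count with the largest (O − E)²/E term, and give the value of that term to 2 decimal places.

0, 13.07

χ² = (1−15)²/15 + (1−12)²/12 + (62−59)²/59 + (87−61)²/61 + (45−49)²/49
   = 13.067 + 10.083 + 0.153 + 11.082 + 0.327
The largest term is for 0: 13.07.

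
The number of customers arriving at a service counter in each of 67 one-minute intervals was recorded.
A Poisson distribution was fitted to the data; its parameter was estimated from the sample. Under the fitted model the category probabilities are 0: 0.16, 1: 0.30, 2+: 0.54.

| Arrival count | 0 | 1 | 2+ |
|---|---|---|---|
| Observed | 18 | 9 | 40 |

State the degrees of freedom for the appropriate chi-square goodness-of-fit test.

1

There are k = 3 categories and 1 parameter estimated from the data, so df = 3 − 1 − 1 = 1.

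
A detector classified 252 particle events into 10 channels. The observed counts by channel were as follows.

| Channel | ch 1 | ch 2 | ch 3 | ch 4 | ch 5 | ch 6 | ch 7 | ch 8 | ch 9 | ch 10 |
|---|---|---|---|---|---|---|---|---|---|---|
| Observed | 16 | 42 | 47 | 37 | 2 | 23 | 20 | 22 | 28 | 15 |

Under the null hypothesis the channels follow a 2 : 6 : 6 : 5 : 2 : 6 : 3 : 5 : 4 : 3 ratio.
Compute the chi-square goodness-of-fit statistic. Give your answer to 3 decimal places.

23.878

Ratio total = 42. Expected counts: 252×2/42 = 12, 252×6/42 = 36, 252×6/42 = 36, 252×5/42 = 30, 252×2/42 = 12, 252×6/42 = 36, 252×3/42 = 18, 252×5/42 = 30, 252×4/42 = 24, 252×3/42 = 18.
cat         O        E   (O−E)²/E
ch 1       16       12     1.3333
ch 2       42       36     1.0000
ch 3       47       36     3.3611
ch 4       37       30     1.6333
ch 5        2       12     8.3333
ch 6       23       36     4.6944
ch 7       20       18     0.2222
ch 8       22       30     2.1333
ch 9       28       24     0.6667
ch 10      15       18     0.5000
Sum = 23.878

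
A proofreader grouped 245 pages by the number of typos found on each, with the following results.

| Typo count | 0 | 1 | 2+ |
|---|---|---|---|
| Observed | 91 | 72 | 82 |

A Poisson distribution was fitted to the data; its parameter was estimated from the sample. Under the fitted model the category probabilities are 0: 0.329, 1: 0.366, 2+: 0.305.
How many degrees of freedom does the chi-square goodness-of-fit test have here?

1

There are k = 3 categories and 1 parameter estimated from the data, so df = 3 − 1 − 1 = 1.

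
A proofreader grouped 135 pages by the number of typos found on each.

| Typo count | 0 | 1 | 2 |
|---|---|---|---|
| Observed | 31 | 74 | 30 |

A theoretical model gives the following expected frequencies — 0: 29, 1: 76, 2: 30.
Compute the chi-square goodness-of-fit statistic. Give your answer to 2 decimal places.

cat         O        E   (O−E)²/E
0          31       29      0.138
1          74       76      0.053
2          30       30      0.000
Sum = 0.19

0.19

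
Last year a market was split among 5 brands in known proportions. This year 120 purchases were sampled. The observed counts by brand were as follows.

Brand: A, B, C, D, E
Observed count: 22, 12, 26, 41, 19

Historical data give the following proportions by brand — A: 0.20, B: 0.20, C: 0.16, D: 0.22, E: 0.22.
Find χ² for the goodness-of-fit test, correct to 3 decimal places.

18.723

Expected counts E_i = n·p_i: 120×0.20 = 24, 120×0.20 = 24, 120×0.16 = 19.2, 120×0.22 = 26.4, 120×0.22 = 26.4.
cat         O        E   (O−E)²/E
A          22       24     0.1667
B          12       24     6.0000
C          26     19.2     2.4083
D          41     26.4     8.0742
E          19     26.4     2.0742
Sum = 18.723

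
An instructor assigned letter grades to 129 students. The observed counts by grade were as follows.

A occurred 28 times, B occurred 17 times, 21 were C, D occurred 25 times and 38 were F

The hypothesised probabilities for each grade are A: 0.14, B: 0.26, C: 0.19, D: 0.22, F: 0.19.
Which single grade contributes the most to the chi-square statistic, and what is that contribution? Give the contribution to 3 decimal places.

B, 8.157

Expected counts E_i = n·p_i: 129×0.14 = 18.06, 129×0.26 = 33.54, 129×0.19 = 24.51, 129×0.22 = 28.38, 129×0.19 = 24.51.
A: (28 − 18.06)²/18.06 = 98.8036/18.06 = 5.4709
B: (17 − 33.54)²/33.54 = 273.5716/33.54 = 8.1566
C: (21 − 24.51)²/24.51 = 12.3201/24.51 = 0.5027
D: (25 − 28.38)²/28.38 = 11.4244/28.38 = 0.4026
F: (38 − 24.51)²/24.51 = 181.9801/24.51 = 7.4247
The largest term is for B: 8.157.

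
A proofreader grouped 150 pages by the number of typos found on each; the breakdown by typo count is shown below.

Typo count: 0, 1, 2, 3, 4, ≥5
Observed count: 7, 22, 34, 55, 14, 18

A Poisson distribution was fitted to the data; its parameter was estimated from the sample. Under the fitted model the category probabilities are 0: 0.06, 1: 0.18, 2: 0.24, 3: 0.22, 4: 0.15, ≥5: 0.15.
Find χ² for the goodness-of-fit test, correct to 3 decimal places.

Expected counts E_i = n·p_i: 150×0.06 = 9, 150×0.18 = 27, 150×0.24 = 36, 150×0.22 = 33, 150×0.15 = 22.5, 150×0.15 = 22.5.
χ² = (7−9)²/9 + (22−27)²/27 + (34−36)²/36 + (55−33)²/33 + (14−22.5)²/22.5 + (18−22.5)²/22.5
   = 0.4444 + 0.9259 + 0.1111 + 14.6667 + 3.2111 + 0.9000
Sum = 20.259

20.259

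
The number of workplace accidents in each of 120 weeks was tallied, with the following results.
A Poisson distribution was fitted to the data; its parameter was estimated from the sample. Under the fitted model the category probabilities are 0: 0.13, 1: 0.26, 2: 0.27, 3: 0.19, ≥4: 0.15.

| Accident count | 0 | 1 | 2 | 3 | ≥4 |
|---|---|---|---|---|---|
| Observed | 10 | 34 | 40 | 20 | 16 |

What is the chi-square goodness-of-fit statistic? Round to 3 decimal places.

4.610

Expected counts E_i = n·p_i: 120×0.13 = 15.6, 120×0.26 = 31.2, 120×0.27 = 32.4, 120×0.19 = 22.8, 120×0.15 = 18.
0: (10 − 15.6)²/15.6 = 31.36/15.6 = 2.0103
1: (34 − 31.2)²/31.2 = 7.84/31.2 = 0.2513
2: (40 − 32.4)²/32.4 = 57.76/32.4 = 1.7827
3: (20 − 22.8)²/22.8 = 7.84/22.8 = 0.3439
≥4: (16 − 18)²/18 = 4/18 = 0.2222
Sum = 4.610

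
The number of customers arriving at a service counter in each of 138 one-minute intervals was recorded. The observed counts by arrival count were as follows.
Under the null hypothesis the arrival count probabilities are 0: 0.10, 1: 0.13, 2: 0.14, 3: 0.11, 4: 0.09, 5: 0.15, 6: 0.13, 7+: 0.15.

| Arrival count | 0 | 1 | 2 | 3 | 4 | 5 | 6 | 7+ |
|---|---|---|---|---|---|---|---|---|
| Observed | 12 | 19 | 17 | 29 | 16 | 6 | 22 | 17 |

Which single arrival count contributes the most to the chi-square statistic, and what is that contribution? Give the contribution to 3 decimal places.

3, 12.582

Expected counts E_i = n·p_i: 138×0.10 = 13.8, 138×0.13 = 17.94, 138×0.14 = 19.32, 138×0.11 = 15.18, 138×0.09 = 12.42, 138×0.15 = 20.7, 138×0.13 = 17.94, 138×0.15 = 20.7.
0: (12 − 13.8)²/13.8 = 3.24/13.8 = 0.2348
1: (19 − 17.94)²/17.94 = 1.1236/17.94 = 0.0626
2: (17 − 19.32)²/19.32 = 5.3824/19.32 = 0.2786
3: (29 − 15.18)²/15.18 = 190.9924/15.18 = 12.5818
4: (16 − 12.42)²/12.42 = 12.8164/12.42 = 1.0319
5: (6 − 20.7)²/20.7 = 216.09/20.7 = 10.4391
6: (22 − 17.94)²/17.94 = 16.4836/17.94 = 0.9188
7+: (17 − 20.7)²/20.7 = 13.69/20.7 = 0.6614
The largest term is for 3: 12.582.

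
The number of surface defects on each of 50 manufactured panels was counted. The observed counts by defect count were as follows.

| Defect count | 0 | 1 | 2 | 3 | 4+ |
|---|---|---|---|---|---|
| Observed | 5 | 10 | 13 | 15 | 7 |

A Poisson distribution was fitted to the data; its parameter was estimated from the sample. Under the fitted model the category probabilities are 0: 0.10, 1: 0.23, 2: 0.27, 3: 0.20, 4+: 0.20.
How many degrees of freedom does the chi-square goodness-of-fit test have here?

There are k = 5 categories and 1 parameter estimated from the data, so df = 5 − 1 − 1 = 3.

3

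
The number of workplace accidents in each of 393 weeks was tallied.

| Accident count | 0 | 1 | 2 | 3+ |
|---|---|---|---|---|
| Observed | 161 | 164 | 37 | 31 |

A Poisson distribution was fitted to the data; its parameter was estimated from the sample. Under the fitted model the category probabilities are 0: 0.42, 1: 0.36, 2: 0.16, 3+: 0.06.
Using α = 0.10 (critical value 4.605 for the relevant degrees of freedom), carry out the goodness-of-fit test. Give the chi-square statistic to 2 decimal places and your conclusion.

16.67; reject

Expected counts E_i = n·p_i: 393×0.42 = 165.06, 393×0.36 = 141.48, 393×0.16 = 62.88, 393×0.06 = 23.58.
0: (161 − 165.06)²/165.06 = 16.4836/165.06 = 0.100
1: (164 − 141.48)²/141.48 = 507.1504/141.48 = 3.585
2: (37 − 62.88)²/62.88 = 669.7744/62.88 = 10.652
3+: (31 − 23.58)²/23.58 = 55.0564/23.58 = 2.335
Sum = 16.67
df = 2. Since 16.67 > 4.605, we reject H₀.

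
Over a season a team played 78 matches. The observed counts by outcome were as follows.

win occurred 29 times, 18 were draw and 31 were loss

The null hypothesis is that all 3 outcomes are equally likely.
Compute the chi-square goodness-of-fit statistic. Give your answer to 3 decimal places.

Under H₀ each category has probability 1/3, so each expected count is 78/3 = 26.
cat         O        E   (O−E)²/E
win        29       26     0.3462
draw       18       26     2.4615
loss       31       26     0.9615
Sum = 3.769

3.769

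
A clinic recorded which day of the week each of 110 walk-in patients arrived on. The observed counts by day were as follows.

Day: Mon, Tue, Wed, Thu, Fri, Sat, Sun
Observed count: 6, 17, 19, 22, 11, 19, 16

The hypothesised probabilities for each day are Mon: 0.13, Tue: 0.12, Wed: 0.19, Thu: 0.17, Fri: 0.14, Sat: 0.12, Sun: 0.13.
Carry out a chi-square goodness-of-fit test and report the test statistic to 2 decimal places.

Expected counts E_i = n·p_i: 110×0.13 = 14.3, 110×0.12 = 13.2, 110×0.19 = 20.9, 110×0.17 = 18.7, 110×0.14 = 15.4, 110×0.12 = 13.2, 110×0.13 = 14.3.
cat         O        E   (O−E)²/E
Mon         6     14.3      4.817
Tue        17     13.2      1.094
Wed        19     20.9      0.173
Thu        22     18.7      0.582
Fri        11     15.4      1.257
Sat        19     13.2      2.548
Sun        16     14.3      0.202
Sum = 10.67

10.67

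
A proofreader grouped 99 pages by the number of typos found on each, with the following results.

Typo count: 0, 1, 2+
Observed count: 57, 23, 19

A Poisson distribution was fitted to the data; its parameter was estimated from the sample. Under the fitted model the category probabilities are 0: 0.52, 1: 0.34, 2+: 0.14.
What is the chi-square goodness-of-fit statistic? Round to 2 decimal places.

Expected counts E_i = n·p_i: 99×0.52 = 51.48, 99×0.34 = 33.66, 99×0.14 = 13.86.
χ² = (57−51.48)²/51.48 + (23−33.66)²/33.66 + (19−13.86)²/13.86
   = 0.592 + 3.376 + 1.906
Sum = 5.87

5.87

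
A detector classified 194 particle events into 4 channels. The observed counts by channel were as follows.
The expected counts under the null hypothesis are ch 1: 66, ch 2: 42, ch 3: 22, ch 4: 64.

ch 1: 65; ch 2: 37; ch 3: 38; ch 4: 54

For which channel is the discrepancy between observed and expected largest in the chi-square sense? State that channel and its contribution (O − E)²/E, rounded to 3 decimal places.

ch 3, 11.636

cat         O        E   (O−E)²/E
ch 1       65       66     0.0152
ch 2       37       42     0.5952
ch 3       38       22    11.6364
ch 4       54       64     1.5625
The largest term is for ch 3: 11.636.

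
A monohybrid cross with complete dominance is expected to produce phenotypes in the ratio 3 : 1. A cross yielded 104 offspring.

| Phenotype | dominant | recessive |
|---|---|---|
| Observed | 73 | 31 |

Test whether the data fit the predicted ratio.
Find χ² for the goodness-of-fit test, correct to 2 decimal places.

1.28

Ratio total = 4. Expected counts: 104×3/4 = 78, 104×1/4 = 26.
χ² = (73−78)²/78 + (31−26)²/26
   = 0.321 + 0.962
Sum = 1.28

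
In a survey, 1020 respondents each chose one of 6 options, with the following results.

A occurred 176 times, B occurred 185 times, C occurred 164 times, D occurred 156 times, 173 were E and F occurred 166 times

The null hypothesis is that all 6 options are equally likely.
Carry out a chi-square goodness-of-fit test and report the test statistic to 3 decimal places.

3.047

Under H₀ each category has probability 1/6, so each expected count is 1020/6 = 170.
cat         O        E   (O−E)²/E
A         176      170     0.2118
B         185      170     1.3235
C         164      170     0.2118
D         156      170     1.1529
E         173      170     0.0529
F         166      170     0.0941
Sum = 3.047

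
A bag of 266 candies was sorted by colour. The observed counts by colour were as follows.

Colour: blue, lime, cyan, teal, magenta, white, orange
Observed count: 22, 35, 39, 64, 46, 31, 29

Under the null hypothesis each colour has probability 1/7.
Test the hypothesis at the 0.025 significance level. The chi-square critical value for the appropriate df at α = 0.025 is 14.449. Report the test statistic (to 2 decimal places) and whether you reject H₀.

Under H₀ each category has probability 1/7, so each expected count is 266/7 = 38.
χ² = (22−38)²/38 + (35−38)²/38 + (39−38)²/38 + (64−38)²/38 + (46−38)²/38 + (31−38)²/38 + (29−38)²/38
   = 6.737 + 0.237 + 0.026 + 17.789 + 1.684 + 1.289 + 2.132
Sum = 29.89
df = 6. Since 29.89 > 14.449, we reject H₀.

29.89; reject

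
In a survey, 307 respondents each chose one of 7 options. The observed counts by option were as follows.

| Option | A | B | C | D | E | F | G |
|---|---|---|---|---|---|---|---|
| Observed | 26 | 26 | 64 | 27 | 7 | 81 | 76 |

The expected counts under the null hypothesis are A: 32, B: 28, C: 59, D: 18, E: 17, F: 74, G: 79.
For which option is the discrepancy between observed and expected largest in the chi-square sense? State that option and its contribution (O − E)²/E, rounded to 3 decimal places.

E, 5.882

χ² = (26−32)²/32 + (26−28)²/28 + (64−59)²/59 + (27−18)²/18 + (7−17)²/17 + (81−74)²/74 + (76−79)²/79
   = 1.1250 + 0.1429 + 0.4237 + 4.5000 + 5.8824 + 0.6622 + 0.1139
The largest term is for E: 5.882.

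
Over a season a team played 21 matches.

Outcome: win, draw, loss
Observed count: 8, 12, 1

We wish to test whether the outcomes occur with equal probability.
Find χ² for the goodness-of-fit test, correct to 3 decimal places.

Expected count for each of the 3 categories: 21/3 = 7.
cat         O        E   (O−E)²/E
win         8        7     0.1429
draw       12        7     3.5714
loss        1        7     5.1429
Sum = 8.857

8.857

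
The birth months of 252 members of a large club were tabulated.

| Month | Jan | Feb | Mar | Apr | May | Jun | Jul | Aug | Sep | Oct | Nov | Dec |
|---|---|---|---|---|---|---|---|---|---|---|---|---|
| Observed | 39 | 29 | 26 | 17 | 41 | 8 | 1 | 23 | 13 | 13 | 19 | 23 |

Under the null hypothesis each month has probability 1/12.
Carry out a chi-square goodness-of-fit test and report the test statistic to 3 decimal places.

73.238

Expected count for each of the 12 categories: 252/12 = 21.
χ² = (39−21)²/21 + (29−21)²/21 + (26−21)²/21 + (17−21)²/21 + (41−21)²/21 + (8−21)²/21 + (1−21)²/21 + (23−21)²/21 + (13−21)²/21 + (13−21)²/21 + (19−21)²/21 + (23−21)²/21
   = 15.4286 + 3.0476 + 1.1905 + 0.7619 + 19.0476 + 8.0476 + 19.0476 + 0.1905 + 3.0476 + 3.0476 + 0.1905 + 0.1905
Sum = 73.238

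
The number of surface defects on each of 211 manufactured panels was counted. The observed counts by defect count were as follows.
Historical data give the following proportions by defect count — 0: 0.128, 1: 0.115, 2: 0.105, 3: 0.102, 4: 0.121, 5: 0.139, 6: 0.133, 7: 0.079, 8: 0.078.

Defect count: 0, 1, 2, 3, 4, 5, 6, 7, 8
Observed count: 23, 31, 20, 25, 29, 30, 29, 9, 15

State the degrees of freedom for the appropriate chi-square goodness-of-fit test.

There are k = 9 categories and no parameters were estimated from the data, so df = 9 − 1 = 8.

8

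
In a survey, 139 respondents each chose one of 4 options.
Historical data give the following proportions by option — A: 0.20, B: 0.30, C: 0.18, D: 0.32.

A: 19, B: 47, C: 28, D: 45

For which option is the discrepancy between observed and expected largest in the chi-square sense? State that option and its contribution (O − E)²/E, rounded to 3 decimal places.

Expected counts E_i = n·p_i: 139×0.20 = 27.8, 139×0.30 = 41.7, 139×0.18 = 25.02, 139×0.32 = 44.48.
A: (19 − 27.8)²/27.8 = 77.44/27.8 = 2.7856
B: (47 − 41.7)²/41.7 = 28.09/41.7 = 0.6736
C: (28 − 25.02)²/25.02 = 8.8804/25.02 = 0.3549
D: (45 − 44.48)²/44.48 = 0.2704/44.48 = 0.0061
The largest term is for A: 2.786.

A, 2.786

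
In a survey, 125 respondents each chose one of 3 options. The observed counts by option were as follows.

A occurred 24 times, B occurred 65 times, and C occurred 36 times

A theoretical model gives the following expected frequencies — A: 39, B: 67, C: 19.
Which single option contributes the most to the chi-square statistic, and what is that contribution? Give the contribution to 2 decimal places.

C, 15.21

cat         O        E   (O−E)²/E
A          24       39      5.769
B          65       67      0.060
C          36       19     15.211
The largest term is for C: 15.21.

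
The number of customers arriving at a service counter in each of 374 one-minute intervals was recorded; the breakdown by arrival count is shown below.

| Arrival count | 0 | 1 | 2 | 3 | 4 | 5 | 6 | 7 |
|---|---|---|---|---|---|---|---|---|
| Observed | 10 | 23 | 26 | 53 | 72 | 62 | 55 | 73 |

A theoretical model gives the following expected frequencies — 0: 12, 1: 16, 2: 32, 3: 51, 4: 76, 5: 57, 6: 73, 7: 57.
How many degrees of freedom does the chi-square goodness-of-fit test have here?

7

There are k = 8 categories and no parameters were estimated from the data, so df = 8 − 1 = 7.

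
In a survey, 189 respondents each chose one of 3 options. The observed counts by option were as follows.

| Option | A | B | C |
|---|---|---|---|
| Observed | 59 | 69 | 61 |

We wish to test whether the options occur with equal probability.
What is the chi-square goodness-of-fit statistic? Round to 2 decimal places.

Expected count for each of the 3 categories: 189/3 = 63.
cat         O        E   (O−E)²/E
A          59       63      0.254
B          69       63      0.571
C          61       63      0.063
Sum = 0.89

0.89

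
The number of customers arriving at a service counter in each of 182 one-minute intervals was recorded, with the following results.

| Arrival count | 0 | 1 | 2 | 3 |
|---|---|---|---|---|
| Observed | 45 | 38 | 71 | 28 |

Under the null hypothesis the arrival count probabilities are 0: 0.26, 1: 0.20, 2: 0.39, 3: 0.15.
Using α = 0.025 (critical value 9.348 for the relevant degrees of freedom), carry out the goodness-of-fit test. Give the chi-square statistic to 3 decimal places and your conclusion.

0.202; do not reject

Expected counts E_i = n·p_i: 182×0.26 = 47.32, 182×0.20 = 36.4, 182×0.39 = 70.98, 182×0.15 = 27.3.
χ² = (45−47.32)²/47.32 + (38−36.4)²/36.4 + (71−70.98)²/70.98 + (28−27.3)²/27.3
   = 0.1137 + 0.0703 + 0.0000 + 0.0179
Sum = 0.202
df = 3. Since 0.202 < 9.348, we do not reject H₀.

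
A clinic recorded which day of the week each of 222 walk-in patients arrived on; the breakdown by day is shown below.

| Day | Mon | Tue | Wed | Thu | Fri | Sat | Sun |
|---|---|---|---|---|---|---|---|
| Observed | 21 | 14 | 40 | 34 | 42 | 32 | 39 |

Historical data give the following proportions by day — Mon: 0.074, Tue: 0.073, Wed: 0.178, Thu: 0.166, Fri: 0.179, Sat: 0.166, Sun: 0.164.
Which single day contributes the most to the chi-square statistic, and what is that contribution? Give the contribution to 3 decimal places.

Expected counts E_i = n·p_i: 222×0.074 = 16.428, 222×0.073 = 16.206, 222×0.178 = 39.516, 222×0.166 = 36.852, 222×0.179 = 39.738, 222×0.166 = 36.852, 222×0.164 = 36.408.
Mon: (21 − 16.428)²/16.428 = 20.903184/16.428 = 1.2724
Tue: (14 − 16.206)²/16.206 = 4.866436/16.206 = 0.3003
Wed: (40 − 39.516)²/39.516 = 0.234256/39.516 = 0.0059
Thu: (34 − 36.852)²/36.852 = 8.133904/36.852 = 0.2207
Fri: (42 − 39.738)²/39.738 = 5.116644/39.738 = 0.1288
Sat: (32 − 36.852)²/36.852 = 23.541904/36.852 = 0.6388
Sun: (39 − 36.408)²/36.408 = 6.718464/36.408 = 0.1845
The largest term is for Mon: 1.272.

Mon, 1.272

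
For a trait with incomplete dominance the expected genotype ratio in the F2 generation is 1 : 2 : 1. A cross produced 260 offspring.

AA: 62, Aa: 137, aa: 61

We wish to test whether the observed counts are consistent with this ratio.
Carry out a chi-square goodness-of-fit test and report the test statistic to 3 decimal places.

0.762

Ratio total = 4. Expected counts: 260×1/4 = 65, 260×2/4 = 130, 260×1/4 = 65.
χ² = (62−65)²/65 + (137−130)²/130 + (61−65)²/65
   = 0.1385 + 0.3769 + 0.2462
Sum = 0.762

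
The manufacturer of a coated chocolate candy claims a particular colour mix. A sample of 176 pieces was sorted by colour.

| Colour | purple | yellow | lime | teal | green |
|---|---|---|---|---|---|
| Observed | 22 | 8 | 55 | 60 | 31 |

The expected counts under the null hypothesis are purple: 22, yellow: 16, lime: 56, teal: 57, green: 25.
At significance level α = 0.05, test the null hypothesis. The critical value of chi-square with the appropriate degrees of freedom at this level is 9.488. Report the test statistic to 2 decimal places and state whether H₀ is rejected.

χ² = (22−22)²/22 + (8−16)²/16 + (55−56)²/56 + (60−57)²/57 + (31−25)²/25
   = 0.000 + 4.000 + 0.018 + 0.158 + 1.440
Sum = 5.62
df = 4. Since 5.62 < 9.488, we do not reject H₀.

5.62; do not reject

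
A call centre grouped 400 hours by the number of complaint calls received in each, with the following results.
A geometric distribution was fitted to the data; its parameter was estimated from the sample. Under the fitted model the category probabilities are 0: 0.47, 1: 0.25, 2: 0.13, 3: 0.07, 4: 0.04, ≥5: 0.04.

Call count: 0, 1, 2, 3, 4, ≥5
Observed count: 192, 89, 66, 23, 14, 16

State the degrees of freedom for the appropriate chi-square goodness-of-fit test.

There are k = 6 categories and 1 parameter estimated from the data, so df = 6 − 1 − 1 = 4.

4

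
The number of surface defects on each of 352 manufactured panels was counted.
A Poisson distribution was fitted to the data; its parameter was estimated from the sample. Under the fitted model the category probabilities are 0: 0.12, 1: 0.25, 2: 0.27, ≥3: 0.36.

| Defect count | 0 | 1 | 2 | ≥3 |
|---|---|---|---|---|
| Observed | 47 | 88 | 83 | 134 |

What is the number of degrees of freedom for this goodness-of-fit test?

2

There are k = 4 categories and 1 parameter estimated from the data, so df = 4 − 1 − 1 = 2.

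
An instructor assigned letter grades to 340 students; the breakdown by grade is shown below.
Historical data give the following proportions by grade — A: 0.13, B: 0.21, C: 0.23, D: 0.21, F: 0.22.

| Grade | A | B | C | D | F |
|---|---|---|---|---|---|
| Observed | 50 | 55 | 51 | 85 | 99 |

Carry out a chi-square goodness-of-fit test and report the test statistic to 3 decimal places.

24.409

Expected counts E_i = n·p_i: 340×0.13 = 44.2, 340×0.21 = 71.4, 340×0.23 = 78.2, 340×0.21 = 71.4, 340×0.22 = 74.8.
χ² = (50−44.2)²/44.2 + (55−71.4)²/71.4 + (51−78.2)²/78.2 + (85−71.4)²/71.4 + (99−74.8)²/74.8
   = 0.7611 + 3.7669 + 9.4609 + 2.5905 + 7.8294
Sum = 24.409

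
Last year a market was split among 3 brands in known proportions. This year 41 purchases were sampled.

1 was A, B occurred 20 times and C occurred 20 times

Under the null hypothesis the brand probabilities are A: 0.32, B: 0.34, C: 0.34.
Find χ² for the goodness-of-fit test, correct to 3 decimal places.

Expected counts E_i = n·p_i: 41×0.32 = 13.12, 41×0.34 = 13.94, 41×0.34 = 13.94.
A: (1 − 13.12)²/13.12 = 146.8944/13.12 = 11.1962
B: (20 − 13.94)²/13.94 = 36.7236/13.94 = 2.6344
C: (20 − 13.94)²/13.94 = 36.7236/13.94 = 2.6344
Sum = 16.465

16.465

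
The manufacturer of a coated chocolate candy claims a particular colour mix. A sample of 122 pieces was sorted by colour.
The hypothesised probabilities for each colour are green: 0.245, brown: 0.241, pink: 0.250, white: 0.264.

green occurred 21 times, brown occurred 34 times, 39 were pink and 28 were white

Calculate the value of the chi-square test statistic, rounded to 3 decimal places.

6.282

Expected counts E_i = n·p_i: 122×0.245 = 29.89, 122×0.241 = 29.402, 122×0.250 = 30.5, 122×0.264 = 32.208.
cat         O        E   (O−E)²/E
green      21    29.89     2.6441
brown      34   29.402     0.7191
pink       39     30.5     2.3689
white      28   32.208     0.5498
Sum = 6.282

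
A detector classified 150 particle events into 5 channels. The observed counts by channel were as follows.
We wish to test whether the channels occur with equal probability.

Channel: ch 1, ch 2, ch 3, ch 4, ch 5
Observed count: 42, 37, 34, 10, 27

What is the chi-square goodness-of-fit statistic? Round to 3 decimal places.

20.600

Expected count for each of the 5 categories: 150/5 = 30.
cat         O        E   (O−E)²/E
ch 1       42       30     4.8000
ch 2       37       30     1.6333
ch 3       34       30     0.5333
ch 4       10       30    13.3333
ch 5       27       30     0.3000
Sum = 20.600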